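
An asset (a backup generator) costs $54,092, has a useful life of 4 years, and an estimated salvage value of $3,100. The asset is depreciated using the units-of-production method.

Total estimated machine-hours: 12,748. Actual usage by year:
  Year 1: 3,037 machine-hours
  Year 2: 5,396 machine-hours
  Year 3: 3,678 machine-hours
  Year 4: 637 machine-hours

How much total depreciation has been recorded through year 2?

$33,732

Depreciable base = $54,092 − $3,100 = $50,992.
Rate = $50,992 / 12,748 machine-hours = $4 per machine-hour.
Year 1: 3,037 × $4 = $12,148. Book value $41,944.
Year 2: 5,396 × $4 = $21,584. Book value $20,360.
Accumulated through year 2 = $54,092 − $20,360 = $33,732.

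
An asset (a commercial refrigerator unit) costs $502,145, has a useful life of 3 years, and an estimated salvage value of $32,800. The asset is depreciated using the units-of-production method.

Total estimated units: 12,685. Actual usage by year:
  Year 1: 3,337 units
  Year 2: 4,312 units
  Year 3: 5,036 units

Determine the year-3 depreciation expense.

Depreciable base = $502,145 − $32,800 = $469,345.
Rate = $469,345 / 12,685 units = $37 per unit.
Year 1: 3,337 × $37 = $123,469. Book value $378,676.
Year 2: 4,312 × $37 = $159,544. Book value $219,132.
Year 3: 5,036 × $37 = $186,332. Book value $32,800.

$186,332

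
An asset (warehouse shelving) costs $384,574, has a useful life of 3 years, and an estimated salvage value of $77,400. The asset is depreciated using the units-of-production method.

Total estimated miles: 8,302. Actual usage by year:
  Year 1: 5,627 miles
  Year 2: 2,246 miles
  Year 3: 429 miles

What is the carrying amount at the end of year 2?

$93,273

Depreciable base = $384,574 − $77,400 = $307,174.
Rate = $307,174 / 8,302 miles = $37 per mile.
Year 1: 5,627 × $37 = $208,199. Book value $176,375.
Year 2: 2,246 × $37 = $83,102. Book value $93,273.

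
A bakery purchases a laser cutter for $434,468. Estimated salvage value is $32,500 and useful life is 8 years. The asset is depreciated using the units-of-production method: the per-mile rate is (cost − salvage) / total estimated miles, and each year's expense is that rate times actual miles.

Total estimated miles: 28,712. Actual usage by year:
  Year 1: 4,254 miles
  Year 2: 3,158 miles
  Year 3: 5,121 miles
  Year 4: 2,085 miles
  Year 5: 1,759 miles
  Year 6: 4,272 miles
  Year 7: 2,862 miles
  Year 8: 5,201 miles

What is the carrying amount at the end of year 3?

$259,006

Depreciable base = $434,468 − $32,500 = $401,968.
Rate = $401,968 / 28,712 miles = $14 per mile.
Year 1: 4,254 × $14 = $59,556. Book value $374,912.
Year 2: 3,158 × $14 = $44,212. Book value $330,700.
Year 3: 5,121 × $14 = $71,694. Book value $259,006.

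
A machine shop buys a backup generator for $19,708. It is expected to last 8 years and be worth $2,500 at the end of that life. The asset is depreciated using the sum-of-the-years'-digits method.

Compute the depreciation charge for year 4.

Depreciable base = $19,708 − $2,500 = $17,208.
Sum of the years' digits = 8+7+6+5+4+3+2+1 = 36.
Year 1: $17,208 × 8/36 = $3,824. Book value $15,884.
Year 2: $17,208 × 7/36 = $3,346. Book value $12,538.
Year 3: $17,208 × 6/36 = $2,868. Book value $9,670.
Year 4: $17,208 × 5/36 = $2,390. Book value $7,280.

$2,390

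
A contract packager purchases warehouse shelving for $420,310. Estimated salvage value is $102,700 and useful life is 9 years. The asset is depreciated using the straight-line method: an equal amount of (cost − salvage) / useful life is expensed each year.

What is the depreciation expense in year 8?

$35,290

Depreciable base = $420,310 − $102,700 = $317,610.
Annual expense = $317,610 / 9 = $35,290.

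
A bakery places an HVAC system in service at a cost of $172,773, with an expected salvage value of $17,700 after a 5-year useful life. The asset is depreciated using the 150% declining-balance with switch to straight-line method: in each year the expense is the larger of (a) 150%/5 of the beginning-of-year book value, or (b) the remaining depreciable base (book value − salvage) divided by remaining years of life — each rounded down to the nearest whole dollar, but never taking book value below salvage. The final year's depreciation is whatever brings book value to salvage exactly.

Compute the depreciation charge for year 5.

$20,781

Depreciable base = $172,773 − $17,700 = $155,073.
Year 1: DB = ⌊$172,773 × 150%/5⌋ = $51,831; SL = ⌊$155,073/5⌋ = $31,014 → take DB $51,831. Book value $120,942.
Year 2: DB = ⌊$120,942 × 150%/5⌋ = $36,282; SL = ⌊$103,242/4⌋ = $25,810 → take DB $36,282. Book value $84,660.
Year 3: DB = ⌊$84,660 × 150%/5⌋ = $25,398; SL = ⌊$66,960/3⌋ = $22,320 → take DB $25,398. Book value $59,262.
Year 4: DB = ⌊$59,262 × 150%/5⌋ = $17,778; SL = ⌊$41,562/2⌋ = $20,781 → take SL $20,781. Book value $38,481.
Year 5 (final): $38,481 − $17,700 = $20,781. Book value $17,700.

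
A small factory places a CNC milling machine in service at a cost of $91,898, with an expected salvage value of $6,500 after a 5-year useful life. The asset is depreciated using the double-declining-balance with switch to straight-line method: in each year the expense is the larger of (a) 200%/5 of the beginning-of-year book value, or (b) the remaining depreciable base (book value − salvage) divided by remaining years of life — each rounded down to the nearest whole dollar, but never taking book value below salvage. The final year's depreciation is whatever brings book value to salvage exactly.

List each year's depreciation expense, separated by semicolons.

Depreciable base = $91,898 − $6,500 = $85,398.
Year 1: DB = ⌊$91,898 × 200%/5⌋ = $36,759; SL = ⌊$85,398/5⌋ = $17,079 → take DB $36,759. Book value $55,139.
Year 2: DB = ⌊$55,139 × 200%/5⌋ = $22,055; SL = ⌊$48,639/4⌋ = $12,159 → take DB $22,055. Book value $33,084.
Year 3: DB = ⌊$33,084 × 200%/5⌋ = $13,233; SL = ⌊$26,584/3⌋ = $8,861 → take DB $13,233. Book value $19,851.
Year 4: DB = ⌊$19,851 × 200%/5⌋ = $7,940; SL = ⌊$13,351/2⌋ = $6,675 → take DB $7,940. Book value $11,911.
Year 5 (final): $11,911 − $6,500 = $5,411. Book value $6,500.

$36,759; $22,055; $13,233; $7,940; $5,411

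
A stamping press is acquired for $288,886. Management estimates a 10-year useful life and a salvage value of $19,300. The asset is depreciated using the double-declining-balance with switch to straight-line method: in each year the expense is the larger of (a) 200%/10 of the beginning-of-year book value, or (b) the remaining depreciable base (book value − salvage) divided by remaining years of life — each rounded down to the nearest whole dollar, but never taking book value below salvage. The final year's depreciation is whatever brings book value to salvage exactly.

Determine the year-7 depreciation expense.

$15,146

Depreciable base = $288,886 − $19,300 = $269,586.
Year 1: DB = ⌊$288,886 × 200%/10⌋ = $57,777; SL = ⌊$269,586/10⌋ = $26,958 → take DB $57,777. Book value $231,109.
Year 2: DB = ⌊$231,109 × 200%/10⌋ = $46,221; SL = ⌊$211,809/9⌋ = $23,534 → take DB $46,221. Book value $184,888.
Year 3: DB = ⌊$184,888 × 200%/10⌋ = $36,977; SL = ⌊$165,588/8⌋ = $20,698 → take DB $36,977. Book value $147,911.
Year 4: DB = ⌊$147,911 × 200%/10⌋ = $29,582; SL = ⌊$128,611/7⌋ = $18,373 → take DB $29,582. Book value $118,329.
Year 5: DB = ⌊$118,329 × 200%/10⌋ = $23,665; SL = ⌊$99,029/6⌋ = $16,504 → take DB $23,665. Book value $94,664.
Year 6: DB = ⌊$94,664 × 200%/10⌋ = $18,932; SL = ⌊$75,364/5⌋ = $15,072 → take DB $18,932. Book value $75,732.
Year 7: DB = ⌊$75,732 × 200%/10⌋ = $15,146; SL = ⌊$56,432/4⌋ = $14,108 → take DB $15,146. Book value $60,586.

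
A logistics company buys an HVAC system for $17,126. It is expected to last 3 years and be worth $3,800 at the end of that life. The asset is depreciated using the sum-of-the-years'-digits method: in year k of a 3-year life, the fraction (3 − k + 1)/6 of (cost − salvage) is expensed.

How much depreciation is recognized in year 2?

$4,442

Depreciable base = $17,126 − $3,800 = $13,326.
Sum of the years' digits = 3+2+1 = 6.
Year 1: $13,326 × 3/6 = $6,663. Book value $10,463.
Year 2: $13,326 × 2/6 = $4,442. Book value $6,021.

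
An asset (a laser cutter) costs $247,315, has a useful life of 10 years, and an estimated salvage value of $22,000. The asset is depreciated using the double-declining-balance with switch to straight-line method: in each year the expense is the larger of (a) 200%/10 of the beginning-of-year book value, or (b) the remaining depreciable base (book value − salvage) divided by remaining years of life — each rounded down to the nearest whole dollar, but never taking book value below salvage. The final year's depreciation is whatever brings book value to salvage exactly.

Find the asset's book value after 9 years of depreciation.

Depreciable base = $247,315 − $22,000 = $225,315.
Year 1: DB = ⌊$247,315 × 200%/10⌋ = $49,463; SL = ⌊$225,315/10⌋ = $22,531 → take DB $49,463. Book value $197,852.
Year 2: DB = ⌊$197,852 × 200%/10⌋ = $39,570; SL = ⌊$175,852/9⌋ = $19,539 → take DB $39,570. Book value $158,282.
Year 3: DB = ⌊$158,282 × 200%/10⌋ = $31,656; SL = ⌊$136,282/8⌋ = $17,035 → take DB $31,656. Book value $126,626.
Year 4: DB = ⌊$126,626 × 200%/10⌋ = $25,325; SL = ⌊$104,626/7⌋ = $14,946 → take DB $25,325. Book value $101,301.
Year 5: DB = ⌊$101,301 × 200%/10⌋ = $20,260; SL = ⌊$79,301/6⌋ = $13,216 → take DB $20,260. Book value $81,041.
Year 6: DB = ⌊$81,041 × 200%/10⌋ = $16,208; SL = ⌊$59,041/5⌋ = $11,808 → take DB $16,208. Book value $64,833.
Year 7: DB = ⌊$64,833 × 200%/10⌋ = $12,966; SL = ⌊$42,833/4⌋ = $10,708 → take DB $12,966. Book value $51,867.
Year 8: DB = ⌊$51,867 × 200%/10⌋ = $10,373; SL = ⌊$29,867/3⌋ = $9,955 → take DB $10,373. Book value $41,494.
Year 9: DB = ⌊$41,494 × 200%/10⌋ = $8,298; SL = ⌊$19,494/2⌋ = $9,747 → take SL $9,747. Book value $31,747.

$31,747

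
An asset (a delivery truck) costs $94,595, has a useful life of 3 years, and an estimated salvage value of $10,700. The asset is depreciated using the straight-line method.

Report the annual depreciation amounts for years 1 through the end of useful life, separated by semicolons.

Depreciable base = $94,595 − $10,700 = $83,895.
Annual expense = $83,895 / 3 = $27,965.
End of year 1: book value $66,630.
End of year 2: book value $38,665.
End of year 3: book value $10,700.

$27,965; $27,965; $27,965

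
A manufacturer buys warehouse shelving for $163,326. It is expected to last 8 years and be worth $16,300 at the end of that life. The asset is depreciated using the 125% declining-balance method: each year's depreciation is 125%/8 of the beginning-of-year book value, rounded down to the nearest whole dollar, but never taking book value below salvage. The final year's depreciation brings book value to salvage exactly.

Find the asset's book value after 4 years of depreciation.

Depreciable base = $163,326 − $16,300 = $147,026.
Year 1: ⌊$163,326 × 125%/8⌋ = $25,519. Book value $137,807.
Year 2: ⌊$137,807 × 125%/8⌋ = $21,532. Book value $116,275.
Year 3: ⌊$116,275 × 125%/8⌋ = $18,167. Book value $98,108.
Year 4: ⌊$98,108 × 125%/8⌋ = $15,329. Book value $82,779.

$82,779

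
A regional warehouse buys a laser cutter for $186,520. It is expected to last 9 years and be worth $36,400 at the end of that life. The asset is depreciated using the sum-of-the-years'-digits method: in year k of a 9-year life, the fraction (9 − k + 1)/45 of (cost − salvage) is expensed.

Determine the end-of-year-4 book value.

Depreciable base = $186,520 − $36,400 = $150,120.
Sum of the years' digits = 9+8+7+6+5+4+3+2+1 = 45.
Year 1: $150,120 × 9/45 = $30,024. Book value $156,496.
Year 2: $150,120 × 8/45 = $26,688. Book value $129,808.
Year 3: $150,120 × 7/45 = $23,352. Book value $106,456.
Year 4: $150,120 × 6/45 = $20,016. Book value $86,440.

$86,440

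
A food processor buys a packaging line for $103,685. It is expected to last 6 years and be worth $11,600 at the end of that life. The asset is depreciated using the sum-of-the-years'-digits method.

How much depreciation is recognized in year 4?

Depreciable base = $103,685 − $11,600 = $92,085.
Sum of the years' digits = 6+5+4+3+2+1 = 21.
Year 1: $92,085 × 6/21 = $26,310. Book value $77,375.
Year 2: $92,085 × 5/21 = $21,925. Book value $55,450.
Year 3: $92,085 × 4/21 = $17,540. Book value $37,910.
Year 4: $92,085 × 3/21 = $13,155. Book value $24,755.

$13,155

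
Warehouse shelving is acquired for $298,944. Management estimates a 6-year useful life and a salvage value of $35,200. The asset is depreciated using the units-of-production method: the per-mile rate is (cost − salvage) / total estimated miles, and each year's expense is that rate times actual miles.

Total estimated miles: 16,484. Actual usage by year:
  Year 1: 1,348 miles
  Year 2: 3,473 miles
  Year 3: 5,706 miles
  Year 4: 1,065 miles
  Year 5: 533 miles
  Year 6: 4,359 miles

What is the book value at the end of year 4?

Depreciable base = $298,944 − $35,200 = $263,744.
Rate = $263,744 / 16,484 miles = $16 per mile.
Year 1: 1,348 × $16 = $21,568. Book value $277,376.
Year 2: 3,473 × $16 = $55,568. Book value $221,808.
Year 3: 5,706 × $16 = $91,296. Book value $130,512.
Year 4: 1,065 × $16 = $17,040. Book value $113,472.

$113,472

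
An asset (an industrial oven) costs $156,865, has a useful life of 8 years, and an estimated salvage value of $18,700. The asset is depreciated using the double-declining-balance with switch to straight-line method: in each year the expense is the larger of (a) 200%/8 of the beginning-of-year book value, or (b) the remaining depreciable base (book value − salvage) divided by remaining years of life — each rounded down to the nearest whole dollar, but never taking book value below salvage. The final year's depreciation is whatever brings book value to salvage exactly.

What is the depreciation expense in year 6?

$9,306

Depreciable base = $156,865 − $18,700 = $138,165.
Year 1: DB = ⌊$156,865 × 200%/8⌋ = $39,216; SL = ⌊$138,165/8⌋ = $17,270 → take DB $39,216. Book value $117,649.
Year 2: DB = ⌊$117,649 × 200%/8⌋ = $29,412; SL = ⌊$98,949/7⌋ = $14,135 → take DB $29,412. Book value $88,237.
Year 3: DB = ⌊$88,237 × 200%/8⌋ = $22,059; SL = ⌊$69,537/6⌋ = $11,589 → take DB $22,059. Book value $66,178.
Year 4: DB = ⌊$66,178 × 200%/8⌋ = $16,544; SL = ⌊$47,478/5⌋ = $9,495 → take DB $16,544. Book value $49,634.
Year 5: DB = ⌊$49,634 × 200%/8⌋ = $12,408; SL = ⌊$30,934/4⌋ = $7,733 → take DB $12,408. Book value $37,226.
Year 6: DB = ⌊$37,226 × 200%/8⌋ = $9,306; SL = ⌊$18,526/3⌋ = $6,175 → take DB $9,306. Book value $27,920.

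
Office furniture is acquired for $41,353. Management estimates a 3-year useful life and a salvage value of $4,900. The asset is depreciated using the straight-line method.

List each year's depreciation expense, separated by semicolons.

$12,151; $12,151; $12,151

Depreciable base = $41,353 − $4,900 = $36,453.
Annual expense = $36,453 / 3 = $12,151.
End of year 1: book value $29,202.
End of year 2: book value $17,051.
End of year 3: book value $4,900.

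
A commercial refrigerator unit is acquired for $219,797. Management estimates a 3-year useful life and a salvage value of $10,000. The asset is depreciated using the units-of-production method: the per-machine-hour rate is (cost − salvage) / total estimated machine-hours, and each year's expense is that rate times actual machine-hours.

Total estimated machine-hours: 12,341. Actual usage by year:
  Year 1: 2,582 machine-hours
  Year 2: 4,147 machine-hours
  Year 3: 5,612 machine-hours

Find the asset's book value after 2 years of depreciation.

$105,404

Depreciable base = $219,797 − $10,000 = $209,797.
Rate = $209,797 / 12,341 machine-hours = $17 per machine-hour.
Year 1: 2,582 × $17 = $43,894. Book value $175,903.
Year 2: 4,147 × $17 = $70,499. Book value $105,404.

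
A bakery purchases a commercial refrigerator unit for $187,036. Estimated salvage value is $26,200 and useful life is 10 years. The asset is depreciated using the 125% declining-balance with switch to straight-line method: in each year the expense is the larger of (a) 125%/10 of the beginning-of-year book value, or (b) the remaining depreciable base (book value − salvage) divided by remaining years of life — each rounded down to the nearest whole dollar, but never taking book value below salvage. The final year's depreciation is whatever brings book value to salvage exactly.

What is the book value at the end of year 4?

$109,638

Depreciable base = $187,036 − $26,200 = $160,836.
Year 1: DB = ⌊$187,036 × 125%/10⌋ = $23,379; SL = ⌊$160,836/10⌋ = $16,083 → take DB $23,379. Book value $163,657.
Year 2: DB = ⌊$163,657 × 125%/10⌋ = $20,457; SL = ⌊$137,457/9⌋ = $15,273 → take DB $20,457. Book value $143,200.
Year 3: DB = ⌊$143,200 × 125%/10⌋ = $17,900; SL = ⌊$117,000/8⌋ = $14,625 → take DB $17,900. Book value $125,300.
Year 4: DB = ⌊$125,300 × 125%/10⌋ = $15,662; SL = ⌊$99,100/7⌋ = $14,157 → take DB $15,662. Book value $109,638.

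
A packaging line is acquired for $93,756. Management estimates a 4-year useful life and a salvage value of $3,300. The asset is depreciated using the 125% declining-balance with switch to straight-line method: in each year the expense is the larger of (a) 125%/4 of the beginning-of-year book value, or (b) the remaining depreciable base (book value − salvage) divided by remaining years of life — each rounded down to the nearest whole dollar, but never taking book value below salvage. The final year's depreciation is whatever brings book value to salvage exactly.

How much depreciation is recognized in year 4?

$20,386

Depreciable base = $93,756 − $3,300 = $90,456.
Year 1: DB = ⌊$93,756 × 125%/4⌋ = $29,298; SL = ⌊$90,456/4⌋ = $22,614 → take DB $29,298. Book value $64,458.
Year 2: DB = ⌊$64,458 × 125%/4⌋ = $20,143; SL = ⌊$61,158/3⌋ = $20,386 → take SL $20,386. Book value $44,072.
Year 3: DB = ⌊$44,072 × 125%/4⌋ = $13,772; SL = ⌊$40,772/2⌋ = $20,386 → take SL $20,386. Book value $23,686.
Year 4 (final): $23,686 − $3,300 = $20,386. Book value $3,300.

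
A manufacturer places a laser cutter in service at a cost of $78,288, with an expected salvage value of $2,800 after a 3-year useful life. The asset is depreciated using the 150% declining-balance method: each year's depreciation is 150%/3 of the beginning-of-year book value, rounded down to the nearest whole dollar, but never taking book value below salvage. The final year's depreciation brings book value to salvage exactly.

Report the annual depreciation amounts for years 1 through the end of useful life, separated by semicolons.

Depreciable base = $78,288 − $2,800 = $75,488.
Year 1: ⌊$78,288 × 150%/3⌋ = $39,144. Book value $39,144.
Year 2: ⌊$39,144 × 150%/3⌋ = $19,572. Book value $19,572.
Year 3 (final): $19,572 − $2,800 = $16,772. Book value $2,800.

$39,144; $19,572; $16,772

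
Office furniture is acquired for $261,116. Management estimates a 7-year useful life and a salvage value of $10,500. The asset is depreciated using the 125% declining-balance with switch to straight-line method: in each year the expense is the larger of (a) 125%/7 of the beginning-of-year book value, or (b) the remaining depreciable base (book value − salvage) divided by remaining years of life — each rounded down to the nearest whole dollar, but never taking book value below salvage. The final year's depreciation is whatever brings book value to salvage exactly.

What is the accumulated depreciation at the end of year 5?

$184,340

Depreciable base = $261,116 − $10,500 = $250,616.
Year 1: DB = ⌊$261,116 × 125%/7⌋ = $46,627; SL = ⌊$250,616/7⌋ = $35,802 → take DB $46,627. Book value $214,489.
Year 2: DB = ⌊$214,489 × 125%/7⌋ = $38,301; SL = ⌊$203,989/6⌋ = $33,998 → take DB $38,301. Book value $176,188.
Year 3: DB = ⌊$176,188 × 125%/7⌋ = $31,462; SL = ⌊$165,688/5⌋ = $33,137 → take SL $33,137. Book value $143,051.
Year 4: DB = ⌊$143,051 × 125%/7⌋ = $25,544; SL = ⌊$132,551/4⌋ = $33,137 → take SL $33,137. Book value $109,914.
Year 5: DB = ⌊$109,914 × 125%/7⌋ = $19,627; SL = ⌊$99,414/3⌋ = $33,138 → take SL $33,138. Book value $76,776.
Accumulated through year 5 = $261,116 − $76,776 = $184,340.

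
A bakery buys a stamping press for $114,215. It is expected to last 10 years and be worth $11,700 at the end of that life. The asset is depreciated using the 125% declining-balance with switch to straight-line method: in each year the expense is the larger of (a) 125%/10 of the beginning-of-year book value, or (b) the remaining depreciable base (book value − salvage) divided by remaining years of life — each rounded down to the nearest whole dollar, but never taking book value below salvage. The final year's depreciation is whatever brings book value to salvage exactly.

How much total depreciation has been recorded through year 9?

Depreciable base = $114,215 − $11,700 = $102,515.
Year 1: DB = ⌊$114,215 × 125%/10⌋ = $14,276; SL = ⌊$102,515/10⌋ = $10,251 → take DB $14,276. Book value $99,939.
Year 2: DB = ⌊$99,939 × 125%/10⌋ = $12,492; SL = ⌊$88,239/9⌋ = $9,804 → take DB $12,492. Book value $87,447.
Year 3: DB = ⌊$87,447 × 125%/10⌋ = $10,930; SL = ⌊$75,747/8⌋ = $9,468 → take DB $10,930. Book value $76,517.
Year 4: DB = ⌊$76,517 × 125%/10⌋ = $9,564; SL = ⌊$64,817/7⌋ = $9,259 → take DB $9,564. Book value $66,953.
Year 5: DB = ⌊$66,953 × 125%/10⌋ = $8,369; SL = ⌊$55,253/6⌋ = $9,208 → take SL $9,208. Book value $57,745.
Year 6: DB = ⌊$57,745 × 125%/10⌋ = $7,218; SL = ⌊$46,045/5⌋ = $9,209 → take SL $9,209. Book value $48,536.
Year 7: DB = ⌊$48,536 × 125%/10⌋ = $6,067; SL = ⌊$36,836/4⌋ = $9,209 → take SL $9,209. Book value $39,327.
Year 8: DB = ⌊$39,327 × 125%/10⌋ = $4,915; SL = ⌊$27,627/3⌋ = $9,209 → take SL $9,209. Book value $30,118.
Year 9: DB = ⌊$30,118 × 125%/10⌋ = $3,764; SL = ⌊$18,418/2⌋ = $9,209 → take SL $9,209. Book value $20,909.
Accumulated through year 9 = $114,215 − $20,909 = $93,306.

$93,306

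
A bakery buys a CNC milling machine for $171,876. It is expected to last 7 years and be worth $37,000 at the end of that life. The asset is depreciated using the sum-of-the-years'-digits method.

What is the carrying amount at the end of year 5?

$51,451

Depreciable base = $171,876 − $37,000 = $134,876.
Sum of the years' digits = 7+6+5+4+3+2+1 = 28.
Year 1: $134,876 × 7/28 = $33,719. Book value $138,157.
Year 2: $134,876 × 6/28 = $28,902. Book value $109,255.
Year 3: $134,876 × 5/28 = $24,085. Book value $85,170.
Year 4: $134,876 × 4/28 = $19,268. Book value $65,902.
Year 5: $134,876 × 3/28 = $14,451. Book value $51,451.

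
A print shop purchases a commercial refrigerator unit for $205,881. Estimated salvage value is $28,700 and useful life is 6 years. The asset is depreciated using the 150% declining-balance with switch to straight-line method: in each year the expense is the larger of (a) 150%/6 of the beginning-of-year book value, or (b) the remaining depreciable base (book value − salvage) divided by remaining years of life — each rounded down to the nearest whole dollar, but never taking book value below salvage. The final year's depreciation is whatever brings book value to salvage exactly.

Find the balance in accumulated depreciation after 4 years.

Depreciable base = $205,881 − $28,700 = $177,181.
Year 1: DB = ⌊$205,881 × 150%/6⌋ = $51,470; SL = ⌊$177,181/6⌋ = $29,530 → take DB $51,470. Book value $154,411.
Year 2: DB = ⌊$154,411 × 150%/6⌋ = $38,602; SL = ⌊$125,711/5⌋ = $25,142 → take DB $38,602. Book value $115,809.
Year 3: DB = ⌊$115,809 × 150%/6⌋ = $28,952; SL = ⌊$87,109/4⌋ = $21,777 → take DB $28,952. Book value $86,857.
Year 4: DB = ⌊$86,857 × 150%/6⌋ = $21,714; SL = ⌊$58,157/3⌋ = $19,385 → take DB $21,714. Book value $65,143.
Accumulated through year 4 = $205,881 − $65,143 = $140,738.

$140,738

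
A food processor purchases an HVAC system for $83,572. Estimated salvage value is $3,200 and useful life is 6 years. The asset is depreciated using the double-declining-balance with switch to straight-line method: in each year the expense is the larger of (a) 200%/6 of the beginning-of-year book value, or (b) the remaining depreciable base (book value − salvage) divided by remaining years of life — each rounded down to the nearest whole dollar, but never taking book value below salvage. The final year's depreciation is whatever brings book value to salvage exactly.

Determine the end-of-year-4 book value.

$16,509

Depreciable base = $83,572 − $3,200 = $80,372.
Year 1: DB = ⌊$83,572 × 200%/6⌋ = $27,857; SL = ⌊$80,372/6⌋ = $13,395 → take DB $27,857. Book value $55,715.
Year 2: DB = ⌊$55,715 × 200%/6⌋ = $18,571; SL = ⌊$52,515/5⌋ = $10,503 → take DB $18,571. Book value $37,144.
Year 3: DB = ⌊$37,144 × 200%/6⌋ = $12,381; SL = ⌊$33,944/4⌋ = $8,486 → take DB $12,381. Book value $24,763.
Year 4: DB = ⌊$24,763 × 200%/6⌋ = $8,254; SL = ⌊$21,563/3⌋ = $7,187 → take DB $8,254. Book value $16,509.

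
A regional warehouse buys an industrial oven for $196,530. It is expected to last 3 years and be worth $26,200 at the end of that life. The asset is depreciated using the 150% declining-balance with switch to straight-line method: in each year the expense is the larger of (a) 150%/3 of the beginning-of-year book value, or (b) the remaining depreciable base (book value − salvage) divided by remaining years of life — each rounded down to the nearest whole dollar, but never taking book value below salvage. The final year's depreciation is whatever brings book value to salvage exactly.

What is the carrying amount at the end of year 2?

$49,133

Depreciable base = $196,530 − $26,200 = $170,330.
Year 1: DB = ⌊$196,530 × 150%/3⌋ = $98,265; SL = ⌊$170,330/3⌋ = $56,776 → take DB $98,265. Book value $98,265.
Year 2: DB = ⌊$98,265 × 150%/3⌋ = $49,132; SL = ⌊$72,065/2⌋ = $36,032 → take DB $49,132. Book value $49,133.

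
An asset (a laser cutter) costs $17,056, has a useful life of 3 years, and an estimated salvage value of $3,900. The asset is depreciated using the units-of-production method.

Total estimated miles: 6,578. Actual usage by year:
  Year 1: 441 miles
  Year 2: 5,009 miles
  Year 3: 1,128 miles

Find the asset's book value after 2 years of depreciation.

Depreciable base = $17,056 − $3,900 = $13,156.
Rate = $13,156 / 6,578 miles = $2 per mile.
Year 1: 441 × $2 = $882. Book value $16,174.
Year 2: 5,009 × $2 = $10,018. Book value $6,156.

$6,156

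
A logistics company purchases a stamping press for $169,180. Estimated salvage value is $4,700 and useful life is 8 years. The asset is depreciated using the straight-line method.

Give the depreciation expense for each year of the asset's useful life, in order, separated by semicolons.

Depreciable base = $169,180 − $4,700 = $164,480.
Annual expense = $164,480 / 8 = $20,560.
End of year 1: book value $148,620.
End of year 2: book value $128,060.
End of year 3: book value $107,500.
End of year 4: book value $86,940.
End of year 5: book value $66,380.
End of year 6: book value $45,820.
End of year 7: book value $25,260.
End of year 8: book value $4,700.

$20,560; $20,560; $20,560; $20,560; $20,560; $20,560; $20,560; $20,560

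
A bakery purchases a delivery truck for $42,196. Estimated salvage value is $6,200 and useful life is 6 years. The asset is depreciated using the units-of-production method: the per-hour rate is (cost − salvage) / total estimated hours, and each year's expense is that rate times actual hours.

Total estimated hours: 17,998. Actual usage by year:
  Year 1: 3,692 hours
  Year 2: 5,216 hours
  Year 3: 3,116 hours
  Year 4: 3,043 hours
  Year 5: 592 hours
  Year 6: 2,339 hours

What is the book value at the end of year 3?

$18,148

Depreciable base = $42,196 − $6,200 = $35,996.
Rate = $35,996 / 17,998 hours = $2 per hour.
Year 1: 3,692 × $2 = $7,384. Book value $34,812.
Year 2: 5,216 × $2 = $10,432. Book value $24,380.
Year 3: 3,116 × $2 = $6,232. Book value $18,148.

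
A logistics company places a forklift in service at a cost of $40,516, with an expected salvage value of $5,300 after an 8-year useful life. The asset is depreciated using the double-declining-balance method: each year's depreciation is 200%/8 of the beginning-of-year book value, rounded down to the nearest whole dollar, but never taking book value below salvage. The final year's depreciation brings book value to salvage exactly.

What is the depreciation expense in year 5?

$3,205

Depreciable base = $40,516 − $5,300 = $35,216.
Year 1: ⌊$40,516 × 200%/8⌋ = $10,129. Book value $30,387.
Year 2: ⌊$30,387 × 200%/8⌋ = $7,596. Book value $22,791.
Year 3: ⌊$22,791 × 200%/8⌋ = $5,697. Book value $17,094.
Year 4: ⌊$17,094 × 200%/8⌋ = $4,273. Book value $12,821.
Year 5: ⌊$12,821 × 200%/8⌋ = $3,205. Book value $9,616.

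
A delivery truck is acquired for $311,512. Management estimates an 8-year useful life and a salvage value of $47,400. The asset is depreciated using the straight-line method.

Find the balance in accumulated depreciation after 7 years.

Depreciable base = $311,512 − $47,400 = $264,112.
Annual expense = $264,112 / 8 = $33,014.
End of year 1: book value $278,498.
End of year 2: book value $245,484.
End of year 3: book value $212,470.
End of year 4: book value $179,456.
End of year 5: book value $146,442.
End of year 6: book value $113,428.
End of year 7: book value $80,414.
Accumulated through year 7 = $311,512 − $80,414 = $231,098.

$231,098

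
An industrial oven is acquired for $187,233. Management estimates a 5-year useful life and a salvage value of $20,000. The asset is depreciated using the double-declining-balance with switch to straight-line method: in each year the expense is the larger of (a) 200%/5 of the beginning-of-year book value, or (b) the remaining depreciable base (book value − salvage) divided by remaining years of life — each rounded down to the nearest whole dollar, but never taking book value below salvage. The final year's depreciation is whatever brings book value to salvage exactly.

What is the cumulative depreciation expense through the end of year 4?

$162,967

Depreciable base = $187,233 − $20,000 = $167,233.
Year 1: DB = ⌊$187,233 × 200%/5⌋ = $74,893; SL = ⌊$167,233/5⌋ = $33,446 → take DB $74,893. Book value $112,340.
Year 2: DB = ⌊$112,340 × 200%/5⌋ = $44,936; SL = ⌊$92,340/4⌋ = $23,085 → take DB $44,936. Book value $67,404.
Year 3: DB = ⌊$67,404 × 200%/5⌋ = $26,961; SL = ⌊$47,404/3⌋ = $15,801 → take DB $26,961. Book value $40,443.
Year 4: DB = ⌊$40,443 × 200%/5⌋ = $16,177; SL = ⌊$20,443/2⌋ = $10,221 → take DB $16,177. Book value $24,266.
Accumulated through year 4 = $187,233 − $24,266 = $162,967.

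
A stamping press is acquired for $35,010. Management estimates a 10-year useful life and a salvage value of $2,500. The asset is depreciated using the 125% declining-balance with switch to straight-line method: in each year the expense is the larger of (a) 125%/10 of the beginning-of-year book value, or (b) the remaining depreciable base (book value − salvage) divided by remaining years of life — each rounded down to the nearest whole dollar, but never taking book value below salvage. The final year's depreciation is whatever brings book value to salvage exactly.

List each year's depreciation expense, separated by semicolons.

$4,376; $3,829; $3,350; $2,993; $2,993; $2,993; $2,994; $2,994; $2,994; $2,994

Depreciable base = $35,010 − $2,500 = $32,510.
Year 1: DB = ⌊$35,010 × 125%/10⌋ = $4,376; SL = ⌊$32,510/10⌋ = $3,251 → take DB $4,376. Book value $30,634.
Year 2: DB = ⌊$30,634 × 125%/10⌋ = $3,829; SL = ⌊$28,134/9⌋ = $3,126 → take DB $3,829. Book value $26,805.
Year 3: DB = ⌊$26,805 × 125%/10⌋ = $3,350; SL = ⌊$24,305/8⌋ = $3,038 → take DB $3,350. Book value $23,455.
Year 4: DB = ⌊$23,455 × 125%/10⌋ = $2,931; SL = ⌊$20,955/7⌋ = $2,993 → take SL $2,993. Book value $20,462.
Year 5: DB = ⌊$20,462 × 125%/10⌋ = $2,557; SL = ⌊$17,962/6⌋ = $2,993 → take SL $2,993. Book value $17,469.
Year 6: DB = ⌊$17,469 × 125%/10⌋ = $2,183; SL = ⌊$14,969/5⌋ = $2,993 → take SL $2,993. Book value $14,476.
Year 7: DB = ⌊$14,476 × 125%/10⌋ = $1,809; SL = ⌊$11,976/4⌋ = $2,994 → take SL $2,994. Book value $11,482.
Year 8: DB = ⌊$11,482 × 125%/10⌋ = $1,435; SL = ⌊$8,982/3⌋ = $2,994 → take SL $2,994. Book value $8,488.
Year 9: DB = ⌊$8,488 × 125%/10⌋ = $1,061; SL = ⌊$5,988/2⌋ = $2,994 → take SL $2,994. Book value $5,494.
Year 10 (final): $5,494 − $2,500 = $2,994. Book value $2,500.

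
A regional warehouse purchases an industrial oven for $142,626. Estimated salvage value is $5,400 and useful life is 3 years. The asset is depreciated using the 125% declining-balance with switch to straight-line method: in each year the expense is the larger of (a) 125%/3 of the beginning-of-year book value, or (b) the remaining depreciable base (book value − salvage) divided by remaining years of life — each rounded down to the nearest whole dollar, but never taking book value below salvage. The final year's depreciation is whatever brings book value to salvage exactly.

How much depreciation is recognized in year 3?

$38,900

Depreciable base = $142,626 − $5,400 = $137,226.
Year 1: DB = ⌊$142,626 × 125%/3⌋ = $59,427; SL = ⌊$137,226/3⌋ = $45,742 → take DB $59,427. Book value $83,199.
Year 2: DB = ⌊$83,199 × 125%/3⌋ = $34,666; SL = ⌊$77,799/2⌋ = $38,899 → take SL $38,899. Book value $44,300.
Year 3 (final): $44,300 − $5,400 = $38,900. Book value $5,400.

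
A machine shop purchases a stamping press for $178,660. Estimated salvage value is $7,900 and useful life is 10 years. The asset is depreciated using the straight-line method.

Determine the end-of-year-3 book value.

Depreciable base = $178,660 − $7,900 = $170,760.
Annual expense = $170,760 / 10 = $17,076.
End of year 1: book value $161,584.
End of year 2: book value $144,508.
End of year 3: book value $127,432.

$127,432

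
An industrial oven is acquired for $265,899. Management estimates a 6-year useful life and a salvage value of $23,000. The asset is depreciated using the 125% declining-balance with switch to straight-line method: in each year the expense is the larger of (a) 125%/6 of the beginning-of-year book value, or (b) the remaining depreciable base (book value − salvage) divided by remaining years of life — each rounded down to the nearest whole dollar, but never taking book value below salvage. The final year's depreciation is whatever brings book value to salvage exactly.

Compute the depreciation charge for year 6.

Depreciable base = $265,899 − $23,000 = $242,899.
Year 1: DB = ⌊$265,899 × 125%/6⌋ = $55,395; SL = ⌊$242,899/6⌋ = $40,483 → take DB $55,395. Book value $210,504.
Year 2: DB = ⌊$210,504 × 125%/6⌋ = $43,855; SL = ⌊$187,504/5⌋ = $37,500 → take DB $43,855. Book value $166,649.
Year 3: DB = ⌊$166,649 × 125%/6⌋ = $34,718; SL = ⌊$143,649/4⌋ = $35,912 → take SL $35,912. Book value $130,737.
Year 4: DB = ⌊$130,737 × 125%/6⌋ = $27,236; SL = ⌊$107,737/3⌋ = $35,912 → take SL $35,912. Book value $94,825.
Year 5: DB = ⌊$94,825 × 125%/6⌋ = $19,755; SL = ⌊$71,825/2⌋ = $35,912 → take SL $35,912. Book value $58,913.
Year 6 (final): $58,913 − $23,000 = $35,913. Book value $23,000.

$35,913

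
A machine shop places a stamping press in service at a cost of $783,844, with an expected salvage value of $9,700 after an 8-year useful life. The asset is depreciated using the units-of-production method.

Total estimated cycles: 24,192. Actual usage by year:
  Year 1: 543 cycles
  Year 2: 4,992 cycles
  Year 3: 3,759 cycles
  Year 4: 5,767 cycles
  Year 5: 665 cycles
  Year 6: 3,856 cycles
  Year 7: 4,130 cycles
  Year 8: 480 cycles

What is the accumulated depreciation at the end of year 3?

Depreciable base = $783,844 − $9,700 = $774,144.
Rate = $774,144 / 24,192 cycles = $32 per cycle.
Year 1: 543 × $32 = $17,376. Book value $766,468.
Year 2: 4,992 × $32 = $159,744. Book value $606,724.
Year 3: 3,759 × $32 = $120,288. Book value $486,436.
Accumulated through year 3 = $783,844 − $486,436 = $297,408.

$297,408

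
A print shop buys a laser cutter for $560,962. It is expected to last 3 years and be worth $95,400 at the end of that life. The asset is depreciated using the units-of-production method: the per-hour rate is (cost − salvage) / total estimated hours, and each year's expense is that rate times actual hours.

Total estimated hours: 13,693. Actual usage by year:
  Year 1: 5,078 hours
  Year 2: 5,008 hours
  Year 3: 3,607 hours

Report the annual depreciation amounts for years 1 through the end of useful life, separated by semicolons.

$172,652; $170,272; $122,638

Depreciable base = $560,962 − $95,400 = $465,562.
Rate = $465,562 / 13,693 hours = $34 per hour.
Year 1: 5,078 × $34 = $172,652. Book value $388,310.
Year 2: 5,008 × $34 = $170,272. Book value $218,038.
Year 3: 3,607 × $34 = $122,638. Book value $95,400.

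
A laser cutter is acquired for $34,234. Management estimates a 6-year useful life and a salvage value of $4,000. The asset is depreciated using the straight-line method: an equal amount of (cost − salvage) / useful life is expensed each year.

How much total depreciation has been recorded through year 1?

Depreciable base = $34,234 − $4,000 = $30,234.
Annual expense = $30,234 / 6 = $5,039.
End of year 1: book value $29,195.
Accumulated through year 1 = $34,234 − $29,195 = $5,039.

$5,039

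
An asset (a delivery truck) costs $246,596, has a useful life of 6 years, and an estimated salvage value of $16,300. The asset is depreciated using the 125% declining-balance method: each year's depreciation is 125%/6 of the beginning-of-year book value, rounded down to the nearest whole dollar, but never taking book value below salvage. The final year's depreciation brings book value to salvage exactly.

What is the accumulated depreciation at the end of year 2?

Depreciable base = $246,596 − $16,300 = $230,296.
Year 1: ⌊$246,596 × 125%/6⌋ = $51,374. Book value $195,222.
Year 2: ⌊$195,222 × 125%/6⌋ = $40,671. Book value $154,551.
Accumulated through year 2 = $246,596 − $154,551 = $92,045.

$92,045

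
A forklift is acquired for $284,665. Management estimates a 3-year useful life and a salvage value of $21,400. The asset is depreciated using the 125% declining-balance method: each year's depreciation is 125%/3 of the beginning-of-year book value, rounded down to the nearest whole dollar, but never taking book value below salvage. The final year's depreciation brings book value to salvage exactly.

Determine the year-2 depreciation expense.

$69,189

Depreciable base = $284,665 − $21,400 = $263,265.
Year 1: ⌊$284,665 × 125%/3⌋ = $118,610. Book value $166,055.
Year 2: ⌊$166,055 × 125%/3⌋ = $69,189. Book value $96,866.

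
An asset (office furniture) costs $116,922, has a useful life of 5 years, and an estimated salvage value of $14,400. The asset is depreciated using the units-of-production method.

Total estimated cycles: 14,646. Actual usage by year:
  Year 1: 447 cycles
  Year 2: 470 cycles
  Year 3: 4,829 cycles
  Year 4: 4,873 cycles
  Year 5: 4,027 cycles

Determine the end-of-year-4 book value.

$42,589

Depreciable base = $116,922 − $14,400 = $102,522.
Rate = $102,522 / 14,646 cycles = $7 per cycle.
Year 1: 447 × $7 = $3,129. Book value $113,793.
Year 2: 470 × $7 = $3,290. Book value $110,503.
Year 3: 4,829 × $7 = $33,803. Book value $76,700.
Year 4: 4,873 × $7 = $34,111. Book value $42,589.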